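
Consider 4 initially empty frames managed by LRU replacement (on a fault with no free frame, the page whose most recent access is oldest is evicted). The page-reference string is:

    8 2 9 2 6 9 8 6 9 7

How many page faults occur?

5

8: fault, frames [8]
2: fault, frames [8, 2]
9: fault, frames [8, 2, 9]
2: hit
6: fault, frames [8, 9, 2, 6]
9: hit
8: hit
6: hit
9: hit
7: fault, evict 2, frames [8, 6, 9, 7]
Page faults: 5.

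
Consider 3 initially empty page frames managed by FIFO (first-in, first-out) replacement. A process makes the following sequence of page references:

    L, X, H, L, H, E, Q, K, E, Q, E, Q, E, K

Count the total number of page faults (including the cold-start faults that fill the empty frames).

6

L -> miss, frames (L)
X -> miss, frames (L X)
H -> miss, frames (L X H)
L -> hit
H -> hit
E -> miss, evict L, frames (X H E)
Q -> miss, evict X, frames (H E Q)
K -> miss, evict H, frames (E Q K)
E -> hit
Q -> hit
E -> hit
Q -> hit
E -> hit
K -> hit
Page faults: 6.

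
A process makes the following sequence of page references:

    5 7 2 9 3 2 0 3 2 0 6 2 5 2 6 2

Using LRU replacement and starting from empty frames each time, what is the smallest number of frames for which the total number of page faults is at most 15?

2

f=1: 16 faults
f=2: 14 faults
f=3: 8 faults
f=4: 8 faults
f=5: 8 faults
f=6: 8 faults
f=7: 7 faults
Smallest f with faults ≤ 15 is 2.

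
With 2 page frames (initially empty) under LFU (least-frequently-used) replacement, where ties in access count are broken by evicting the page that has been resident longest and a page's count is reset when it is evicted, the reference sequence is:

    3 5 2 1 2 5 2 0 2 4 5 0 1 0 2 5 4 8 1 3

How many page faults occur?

16

3: miss, frames (3)
5: miss, frames (3 5)
2: miss, evict 3, frames (5 2)
1: miss, evict 5, frames (2 1)
2: hit
5: miss, evict 1, frames (2 5)
2: hit
0: miss, evict 5, frames (2 0)
2: hit
4: miss, evict 0, frames (2 4)
5: miss, evict 4, frames (2 5)
0: miss, evict 5, frames (2 0)
1: miss, evict 0, frames (2 1)
0: miss, evict 1, frames (2 0)
2: hit
5: miss, evict 0, frames (2 5)
4: miss, evict 5, frames (2 4)
8: miss, evict 4, frames (2 8)
1: miss, evict 8, frames (2 1)
3: miss, evict 1, frames (2 3)
Page faults: 16.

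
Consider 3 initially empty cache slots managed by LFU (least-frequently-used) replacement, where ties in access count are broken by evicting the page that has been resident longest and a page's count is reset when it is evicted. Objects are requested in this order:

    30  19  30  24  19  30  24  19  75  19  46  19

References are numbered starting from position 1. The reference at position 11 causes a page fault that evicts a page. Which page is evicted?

75

pos 1: 30: miss, frames [30]
pos 2: 19: miss, frames [30, 19]
pos 3: 30: hit
pos 4: 24: miss, frames [30, 19, 24]
pos 5: 19: hit
pos 6: 30: hit
pos 7: 24: hit
pos 8: 19: hit
pos 9: 75: miss, evict 24, frames [30, 19, 75]
pos 10: 19: hit
pos 11: 46: miss, evict 75, frames [30, 19, 46]
At position 11, page 75 is evicted.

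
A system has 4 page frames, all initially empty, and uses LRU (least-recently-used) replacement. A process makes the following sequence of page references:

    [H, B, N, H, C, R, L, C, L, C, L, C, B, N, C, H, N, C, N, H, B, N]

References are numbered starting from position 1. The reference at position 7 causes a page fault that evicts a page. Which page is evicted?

N

pos 1: H: fault, frames {H}
pos 2: B: fault, frames {H,B}
pos 3: N: fault, frames {H,B,N}
pos 4: H: hit
pos 5: C: fault, frames {B,N,H,C}
pos 6: R: fault, evict B, frames {N,H,C,R}
pos 7: L: fault, evict N, frames {H,C,R,L}
At position 7, page N is evicted.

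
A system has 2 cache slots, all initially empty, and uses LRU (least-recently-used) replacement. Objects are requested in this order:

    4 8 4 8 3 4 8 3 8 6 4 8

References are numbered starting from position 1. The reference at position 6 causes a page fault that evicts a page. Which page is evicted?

8

pos 1: 4 -> miss, frames (4)
pos 2: 8 -> miss, frames (4 8)
pos 3: 4 -> hit
pos 4: 8 -> hit
pos 5: 3 -> miss, evict 4, frames (8 3)
pos 6: 4 -> miss, evict 8, frames (3 4)
At position 6, page 8 is evicted.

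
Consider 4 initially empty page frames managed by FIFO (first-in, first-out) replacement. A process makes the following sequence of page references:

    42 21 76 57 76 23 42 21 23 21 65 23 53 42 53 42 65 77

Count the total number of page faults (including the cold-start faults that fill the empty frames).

42 → fault, frames {42}
21 → fault, frames {42,21}
76 → fault, frames {42,21,76}
57 → fault, frames {42,21,76,57}
76 → hit
23 → fault, evict 42, frames {21,76,57,23}
42 → fault, evict 21, frames {76,57,23,42}
21 → fault, evict 76, frames {57,23,42,21}
23 → hit
21 → hit
65 → fault, evict 57, frames {23,42,21,65}
23 → hit
53 → fault, evict 23, frames {42,21,65,53}
42 → hit
53 → hit
42 → hit
65 → hit
77 → fault, evict 42, frames {21,65,53,77}
Page faults: 10.

10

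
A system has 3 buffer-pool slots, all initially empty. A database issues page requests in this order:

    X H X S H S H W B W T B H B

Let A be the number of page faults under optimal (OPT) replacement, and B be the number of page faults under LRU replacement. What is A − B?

-1

Under OPT: F F . F . . . F F . F . . . → 6 faults.
Under LRU: F F . F . . . F F . F . F . → 7 faults.
A − B = 6 − 7 = -1.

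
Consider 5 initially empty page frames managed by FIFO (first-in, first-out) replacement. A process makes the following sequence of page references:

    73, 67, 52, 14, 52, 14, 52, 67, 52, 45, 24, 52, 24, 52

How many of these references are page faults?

6

73 -> fault, frames [73]
67 -> fault, frames [73, 67]
52 -> fault, frames [73, 67, 52]
14 -> fault, frames [73, 67, 52, 14]
52 -> hit
14 -> hit
52 -> hit
67 -> hit
52 -> hit
45 -> fault, frames [73, 67, 52, 14, 45]
24 -> fault, evict 73, frames [67, 52, 14, 45, 24]
52 -> hit
24 -> hit
52 -> hit
Page faults: 6.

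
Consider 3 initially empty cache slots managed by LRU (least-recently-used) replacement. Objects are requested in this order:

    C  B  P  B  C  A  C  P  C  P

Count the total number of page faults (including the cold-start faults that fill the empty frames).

5

C → miss, frames {C}
B → miss, frames {C,B}
P → miss, frames {C,B,P}
B → hit
C → hit
A → miss, evict P, frames {B,C,A}
C → hit
P → miss, evict B, frames {A,C,P}
C → hit
P → hit
Page faults: 5.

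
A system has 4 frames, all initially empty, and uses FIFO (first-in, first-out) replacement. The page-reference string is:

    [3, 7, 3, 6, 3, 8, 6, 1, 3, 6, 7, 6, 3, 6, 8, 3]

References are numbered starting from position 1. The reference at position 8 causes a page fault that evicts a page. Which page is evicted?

3

pos 1: 3 → miss, frames [3]
pos 2: 7 → miss, frames [3, 7]
pos 3: 3 → hit
pos 4: 6 → miss, frames [3, 7, 6]
pos 5: 3 → hit
pos 6: 8 → miss, frames [3, 7, 6, 8]
pos 7: 6 → hit
pos 8: 1 → miss, evict 3, frames [7, 6, 8, 1]
At position 8, page 3 is evicted.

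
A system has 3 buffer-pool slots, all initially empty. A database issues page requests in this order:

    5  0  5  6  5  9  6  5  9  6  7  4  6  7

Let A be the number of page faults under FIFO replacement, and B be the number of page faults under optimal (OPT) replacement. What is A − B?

Under FIFO: F F . F . F . F . . F F F . → 8 faults.
Under OPT: F F . F . F . . . . F F . . → 6 faults.
A − B = 8 − 6 = 2.

2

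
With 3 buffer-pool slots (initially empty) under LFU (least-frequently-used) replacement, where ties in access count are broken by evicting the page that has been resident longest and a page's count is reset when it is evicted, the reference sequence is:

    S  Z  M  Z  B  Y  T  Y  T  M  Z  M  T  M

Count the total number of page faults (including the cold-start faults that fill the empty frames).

9

S: miss, frames (S)
Z: miss, frames (S Z)
M: miss, frames (S Z M)
Z: hit
B: miss, evict S, frames (Z M B)
Y: miss, evict M, frames (Z B Y)
T: miss, evict B, frames (Z Y T)
Y: hit
T: hit
M: miss, evict Z, frames (Y T M)
Z: miss, evict M, frames (Y T Z)
M: miss, evict Z, frames (Y T M)
T: hit
M: hit
Page faults: 9.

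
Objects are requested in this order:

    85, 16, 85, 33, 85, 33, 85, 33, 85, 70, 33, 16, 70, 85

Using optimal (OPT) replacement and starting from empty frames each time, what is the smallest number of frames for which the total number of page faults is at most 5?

f=1: 14 faults
f=2: 6 faults
f=3: 5 faults
f=4: 4 faults
Smallest f with faults ≤ 5 is 3.

3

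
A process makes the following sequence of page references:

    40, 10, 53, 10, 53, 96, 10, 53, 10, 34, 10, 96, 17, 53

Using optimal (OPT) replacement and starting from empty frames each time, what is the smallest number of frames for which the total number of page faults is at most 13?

2

f=1: 14 faults
f=2: 9 faults
f=3: 7 faults
f=4: 6 faults
f=5: 6 faults
f=6: 6 faults
Smallest f with faults ≤ 13 is 2.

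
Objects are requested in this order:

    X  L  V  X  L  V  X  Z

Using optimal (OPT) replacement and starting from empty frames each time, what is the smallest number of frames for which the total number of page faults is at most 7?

2

f=1: 8 faults
f=2: 6 faults
f=3: 4 faults
f=4: 4 faults
Smallest f with faults ≤ 7 is 2.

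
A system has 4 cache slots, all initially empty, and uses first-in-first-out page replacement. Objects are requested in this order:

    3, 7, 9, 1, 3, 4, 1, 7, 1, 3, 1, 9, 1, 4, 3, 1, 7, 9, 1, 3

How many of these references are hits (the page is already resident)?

11

3 -> miss, frames [3]
7 -> miss, frames [3, 7]
9 -> miss, frames [3, 7, 9]
1 -> miss, frames [3, 7, 9, 1]
3 -> hit
4 -> miss, evict 3, frames [7, 9, 1, 4]
1 -> hit
7 -> hit
1 -> hit
3 -> miss, evict 7, frames [9, 1, 4, 3]
1 -> hit
9 -> hit
1 -> hit
4 -> hit
3 -> hit
1 -> hit
7 -> miss, evict 9, frames [1, 4, 3, 7]
9 -> miss, evict 1, frames [4, 3, 7, 9]
1 -> miss, evict 4, frames [3, 7, 9, 1]
3 -> hit
Hits: 11.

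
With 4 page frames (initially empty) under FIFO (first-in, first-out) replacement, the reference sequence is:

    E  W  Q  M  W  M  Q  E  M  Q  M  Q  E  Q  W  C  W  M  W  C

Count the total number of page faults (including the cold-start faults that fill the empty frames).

5

E -> fault, frames (E)
W -> fault, frames (E W)
Q -> fault, frames (E W Q)
M -> fault, frames (E W Q M)
W -> hit
M -> hit
Q -> hit
E -> hit
M -> hit
Q -> hit
M -> hit
Q -> hit
E -> hit
Q -> hit
W -> hit
C -> fault, evict E, frames (W Q M C)
W -> hit
M -> hit
W -> hit
C -> hit
Page faults: 5.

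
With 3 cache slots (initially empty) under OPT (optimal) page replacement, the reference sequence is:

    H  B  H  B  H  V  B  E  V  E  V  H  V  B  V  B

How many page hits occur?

11

H -> fault, frames {H}
B -> fault, frames {H,B}
H -> hit
B -> hit
H -> hit
V -> fault, frames {H,B,V}
B -> hit
E -> fault, evict B, frames {H,V,E}
V -> hit
E -> hit
V -> hit
H -> hit
V -> hit
B -> fault, evict E, frames {H,V,B}
V -> hit
B -> hit
Hits: 11.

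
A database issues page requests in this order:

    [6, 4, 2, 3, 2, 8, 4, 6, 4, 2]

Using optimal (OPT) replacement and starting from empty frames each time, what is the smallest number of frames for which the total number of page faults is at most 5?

f=1: 10 faults
f=2: 8 faults
f=3: 6 faults
f=4: 5 faults
f=5: 5 faults
Smallest f with faults ≤ 5 is 4.

4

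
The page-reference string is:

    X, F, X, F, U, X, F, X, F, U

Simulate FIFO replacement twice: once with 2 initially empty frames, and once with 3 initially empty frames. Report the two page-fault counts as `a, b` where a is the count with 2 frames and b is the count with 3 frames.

6, 3

2 frames: F F . . F F F . . F → 6 faults.
3 frames: F F . . F . . . . . → 3 faults.
3 < 6: adding a frame reduced faults, as is typical.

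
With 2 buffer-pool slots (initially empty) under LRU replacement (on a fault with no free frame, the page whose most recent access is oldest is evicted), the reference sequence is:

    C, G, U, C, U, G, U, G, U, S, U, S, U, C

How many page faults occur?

7

C → fault, frames [C]
G → fault, frames [C, G]
U → fault, evict C, frames [G, U]
C → fault, evict G, frames [U, C]
U → hit
G → fault, evict C, frames [U, G]
U → hit
G → hit
U → hit
S → fault, evict G, frames [U, S]
U → hit
S → hit
U → hit
C → fault, evict S, frames [U, C]
Page faults: 7.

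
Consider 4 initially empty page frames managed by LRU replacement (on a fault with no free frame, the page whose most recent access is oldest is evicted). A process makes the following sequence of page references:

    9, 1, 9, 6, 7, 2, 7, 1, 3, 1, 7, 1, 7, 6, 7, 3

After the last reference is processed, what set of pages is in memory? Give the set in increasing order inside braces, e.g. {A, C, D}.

9: fault, frames {9}
1: fault, frames {9,1}
9: hit
6: fault, frames {1,9,6}
7: fault, frames {1,9,6,7}
2: fault, evict 1, frames {9,6,7,2}
7: hit
1: fault, evict 9, frames {6,2,7,1}
3: fault, evict 6, frames {2,7,1,3}
1: hit
7: hit
1: hit
7: hit
6: fault, evict 2, frames {3,1,7,6}
7: hit
3: hit

{1, 3, 6, 7}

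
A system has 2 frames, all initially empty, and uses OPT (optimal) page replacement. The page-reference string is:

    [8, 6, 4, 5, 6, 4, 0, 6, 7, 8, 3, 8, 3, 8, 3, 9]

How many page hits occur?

8: miss, frames [8]
6: miss, frames [8, 6]
4: miss, evict 8, frames [6, 4]
5: miss, evict 4, frames [6, 5]
6: hit
4: miss, evict 5, frames [6, 4]
0: miss, evict 4, frames [6, 0]
6: hit
7: miss, evict 0, frames [6, 7]
8: miss, evict 7, frames [6, 8]
3: miss, evict 6, frames [8, 3]
8: hit
3: hit
8: hit
3: hit
9: miss, evict 3, frames [8, 9]
Hits: 6.

6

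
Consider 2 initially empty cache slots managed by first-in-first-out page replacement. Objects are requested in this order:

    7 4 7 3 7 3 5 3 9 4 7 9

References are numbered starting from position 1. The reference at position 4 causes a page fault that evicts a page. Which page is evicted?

7

pos 1: 7 → miss, frames (7)
pos 2: 4 → miss, frames (7 4)
pos 3: 7 → hit
pos 4: 3 → miss, evict 7, frames (4 3)
At position 4, page 7 is evicted.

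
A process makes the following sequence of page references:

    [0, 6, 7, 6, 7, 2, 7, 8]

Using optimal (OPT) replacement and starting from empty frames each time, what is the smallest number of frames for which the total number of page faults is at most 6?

2

f=1: 8 faults
f=2: 5 faults
f=3: 5 faults
f=4: 5 faults
f=5: 5 faults
Smallest f with faults ≤ 6 is 2.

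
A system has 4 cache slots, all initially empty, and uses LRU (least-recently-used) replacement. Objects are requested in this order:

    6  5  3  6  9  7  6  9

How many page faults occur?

6 → miss, frames {6}
5 → miss, frames {6,5}
3 → miss, frames {6,5,3}
6 → hit
9 → miss, frames {5,3,6,9}
7 → miss, evict 5, frames {3,6,9,7}
6 → hit
9 → hit
Page faults: 5.

5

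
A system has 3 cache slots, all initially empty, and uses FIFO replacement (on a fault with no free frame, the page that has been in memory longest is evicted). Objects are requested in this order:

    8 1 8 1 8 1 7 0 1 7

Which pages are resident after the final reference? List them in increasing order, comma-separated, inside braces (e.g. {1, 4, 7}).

{0, 1, 7}

8 -> miss, frames (8)
1 -> miss, frames (8 1)
8 -> hit
1 -> hit
8 -> hit
1 -> hit
7 -> miss, frames (8 1 7)
0 -> miss, evict 8, frames (1 7 0)
1 -> hit
7 -> hit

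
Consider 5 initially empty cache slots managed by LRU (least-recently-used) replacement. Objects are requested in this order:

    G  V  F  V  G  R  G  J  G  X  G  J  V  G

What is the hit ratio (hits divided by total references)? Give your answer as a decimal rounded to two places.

0.57

G: miss, frames {G}
V: miss, frames {G,V}
F: miss, frames {G,V,F}
V: hit
G: hit
R: miss, frames {F,V,G,R}
G: hit
J: miss, frames {F,V,R,G,J}
G: hit
X: miss, evict F, frames {V,R,J,G,X}
G: hit
J: hit
V: hit
G: hit
Hits: 8 of 14 references → 8/14 = 0.5714.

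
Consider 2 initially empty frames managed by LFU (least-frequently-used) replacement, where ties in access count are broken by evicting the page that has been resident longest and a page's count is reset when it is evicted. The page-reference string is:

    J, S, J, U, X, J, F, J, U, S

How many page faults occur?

J -> miss, frames [J]
S -> miss, frames [J, S]
J -> hit
U -> miss, evict S, frames [J, U]
X -> miss, evict U, frames [J, X]
J -> hit
F -> miss, evict X, frames [J, F]
J -> hit
U -> miss, evict F, frames [J, U]
S -> miss, evict U, frames [J, S]
Page faults: 7.

7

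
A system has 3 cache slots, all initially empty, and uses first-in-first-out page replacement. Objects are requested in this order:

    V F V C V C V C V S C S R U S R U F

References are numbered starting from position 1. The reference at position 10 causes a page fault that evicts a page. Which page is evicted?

V

pos 1: V -> fault, frames [V]
pos 2: F -> fault, frames [V, F]
pos 3: V -> hit
pos 4: C -> fault, frames [V, F, C]
pos 5: V -> hit
pos 6: C -> hit
pos 7: V -> hit
pos 8: C -> hit
pos 9: V -> hit
pos 10: S -> fault, evict V, frames [F, C, S]
At position 10, page V is evicted.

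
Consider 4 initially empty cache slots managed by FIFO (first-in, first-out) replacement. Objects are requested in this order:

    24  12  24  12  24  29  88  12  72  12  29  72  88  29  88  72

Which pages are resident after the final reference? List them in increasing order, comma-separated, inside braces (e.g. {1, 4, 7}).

24 → miss, frames [24]
12 → miss, frames [24, 12]
24 → hit
12 → hit
24 → hit
29 → miss, frames [24, 12, 29]
88 → miss, frames [24, 12, 29, 88]
12 → hit
72 → miss, evict 24, frames [12, 29, 88, 72]
12 → hit
29 → hit
72 → hit
88 → hit
29 → hit
88 → hit
72 → hit

{12, 29, 72, 88}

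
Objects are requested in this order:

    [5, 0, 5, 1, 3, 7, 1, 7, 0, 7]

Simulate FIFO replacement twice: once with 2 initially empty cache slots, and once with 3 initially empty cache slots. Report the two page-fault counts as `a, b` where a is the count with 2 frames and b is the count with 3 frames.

8, 6

2 frames: F F . F F F F . F F → 8 faults.
3 frames: F F . F F F . . F . → 6 faults.
6 < 8: adding a frame reduced faults, as is typical.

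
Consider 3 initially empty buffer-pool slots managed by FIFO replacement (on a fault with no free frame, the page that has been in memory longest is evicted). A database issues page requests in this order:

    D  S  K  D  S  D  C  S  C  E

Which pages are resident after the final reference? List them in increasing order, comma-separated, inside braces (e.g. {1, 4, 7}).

D → fault, frames [D]
S → fault, frames [D, S]
K → fault, frames [D, S, K]
D → hit
S → hit
D → hit
C → fault, evict D, frames [S, K, C]
S → hit
C → hit
E → fault, evict S, frames [K, C, E]

{C, E, K}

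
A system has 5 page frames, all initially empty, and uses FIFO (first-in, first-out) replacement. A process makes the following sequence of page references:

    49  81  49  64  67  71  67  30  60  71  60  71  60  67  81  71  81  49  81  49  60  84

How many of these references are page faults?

10

49 → fault, frames {49}
81 → fault, frames {49,81}
49 → hit
64 → fault, frames {49,81,64}
67 → fault, frames {49,81,64,67}
71 → fault, frames {49,81,64,67,71}
67 → hit
30 → fault, evict 49, frames {81,64,67,71,30}
60 → fault, evict 81, frames {64,67,71,30,60}
71 → hit
60 → hit
71 → hit
60 → hit
67 → hit
81 → fault, evict 64, frames {67,71,30,60,81}
71 → hit
81 → hit
49 → fault, evict 67, frames {71,30,60,81,49}
81 → hit
49 → hit
60 → hit
84 → fault, evict 71, frames {30,60,81,49,84}
Page faults: 10.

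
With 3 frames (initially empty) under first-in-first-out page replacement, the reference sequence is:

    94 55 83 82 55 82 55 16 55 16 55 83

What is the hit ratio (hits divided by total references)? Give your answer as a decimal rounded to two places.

94: fault, frames (94)
55: fault, frames (94 55)
83: fault, frames (94 55 83)
82: fault, evict 94, frames (55 83 82)
55: hit
82: hit
55: hit
16: fault, evict 55, frames (83 82 16)
55: fault, evict 83, frames (82 16 55)
16: hit
55: hit
83: fault, evict 82, frames (16 55 83)
Hits: 5 of 12 references → 5/12 = 0.4167.

0.42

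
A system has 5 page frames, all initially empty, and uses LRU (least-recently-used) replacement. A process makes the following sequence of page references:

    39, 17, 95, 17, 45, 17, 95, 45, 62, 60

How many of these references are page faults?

39 → fault, frames {39}
17 → fault, frames {39,17}
95 → fault, frames {39,17,95}
17 → hit
45 → fault, frames {39,95,17,45}
17 → hit
95 → hit
45 → hit
62 → fault, frames {39,17,95,45,62}
60 → fault, evict 39, frames {17,95,45,62,60}
Page faults: 6.

6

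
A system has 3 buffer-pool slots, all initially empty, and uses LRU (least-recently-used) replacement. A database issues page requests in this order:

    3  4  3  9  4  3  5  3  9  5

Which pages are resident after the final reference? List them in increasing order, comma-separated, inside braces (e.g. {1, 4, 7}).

{3, 5, 9}

3 → fault, frames (3)
4 → fault, frames (3 4)
3 → hit
9 → fault, frames (4 3 9)
4 → hit
3 → hit
5 → fault, evict 9, frames (4 3 5)
3 → hit
9 → fault, evict 4, frames (5 3 9)
5 → hit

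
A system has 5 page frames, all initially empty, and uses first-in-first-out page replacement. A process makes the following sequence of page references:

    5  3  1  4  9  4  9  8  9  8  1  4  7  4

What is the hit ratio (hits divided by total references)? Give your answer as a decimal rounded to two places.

0.50

5 → miss, frames [5]
3 → miss, frames [5, 3]
1 → miss, frames [5, 3, 1]
4 → miss, frames [5, 3, 1, 4]
9 → miss, frames [5, 3, 1, 4, 9]
4 → hit
9 → hit
8 → miss, evict 5, frames [3, 1, 4, 9, 8]
9 → hit
8 → hit
1 → hit
4 → hit
7 → miss, evict 3, frames [1, 4, 9, 8, 7]
4 → hit
Hits: 7 of 14 references → 7/14 = 0.5000.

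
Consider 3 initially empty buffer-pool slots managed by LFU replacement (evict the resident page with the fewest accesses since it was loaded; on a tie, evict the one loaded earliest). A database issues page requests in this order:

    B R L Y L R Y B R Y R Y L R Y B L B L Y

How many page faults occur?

B → fault, frames (B)
R → fault, frames (B R)
L → fault, frames (B R L)
Y → fault, evict B, frames (R L Y)
L → hit
R → hit
Y → hit
B → fault, evict R, frames (L Y B)
R → fault, evict B, frames (L Y R)
Y → hit
R → hit
Y → hit
L → hit
R → hit
Y → hit
B → fault, evict L, frames (Y R B)
L → fault, evict B, frames (Y R L)
B → fault, evict L, frames (Y R B)
L → fault, evict B, frames (Y R L)
Y → hit
Page faults: 10.

10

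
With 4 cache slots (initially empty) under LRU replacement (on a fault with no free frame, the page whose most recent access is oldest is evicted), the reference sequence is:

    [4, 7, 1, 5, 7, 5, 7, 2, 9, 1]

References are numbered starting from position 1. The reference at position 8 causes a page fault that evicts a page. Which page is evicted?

pos 1: 4: fault, frames (4)
pos 2: 7: fault, frames (4 7)
pos 3: 1: fault, frames (4 7 1)
pos 4: 5: fault, frames (4 7 1 5)
pos 5: 7: hit
pos 6: 5: hit
pos 7: 7: hit
pos 8: 2: fault, evict 4, frames (1 5 7 2)
At position 8, page 4 is evicted.

4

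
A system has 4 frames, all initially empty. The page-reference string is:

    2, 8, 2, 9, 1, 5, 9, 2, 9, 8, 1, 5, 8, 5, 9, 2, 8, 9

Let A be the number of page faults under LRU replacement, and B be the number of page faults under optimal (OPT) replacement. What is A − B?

Under LRU: F F . F F F . . . F F F . . . F . . → 9 faults.
Under OPT: F F . F F F . . . . F . . . . F . . → 7 faults.
A − B = 9 − 7 = 2.

2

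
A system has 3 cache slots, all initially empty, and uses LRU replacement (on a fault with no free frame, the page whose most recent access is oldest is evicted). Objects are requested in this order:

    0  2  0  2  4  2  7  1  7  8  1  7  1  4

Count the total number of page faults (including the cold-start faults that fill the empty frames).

7

0: fault, frames {0}
2: fault, frames {0,2}
0: hit
2: hit
4: fault, frames {0,2,4}
2: hit
7: fault, evict 0, frames {4,2,7}
1: fault, evict 4, frames {2,7,1}
7: hit
8: fault, evict 2, frames {1,7,8}
1: hit
7: hit
1: hit
4: fault, evict 8, frames {7,1,4}
Page faults: 7.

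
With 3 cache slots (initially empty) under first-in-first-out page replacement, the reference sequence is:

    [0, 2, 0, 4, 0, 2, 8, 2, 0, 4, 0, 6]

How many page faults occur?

6

0 → miss, frames [0]
2 → miss, frames [0, 2]
0 → hit
4 → miss, frames [0, 2, 4]
0 → hit
2 → hit
8 → miss, evict 0, frames [2, 4, 8]
2 → hit
0 → miss, evict 2, frames [4, 8, 0]
4 → hit
0 → hit
6 → miss, evict 4, frames [8, 0, 6]
Page faults: 6.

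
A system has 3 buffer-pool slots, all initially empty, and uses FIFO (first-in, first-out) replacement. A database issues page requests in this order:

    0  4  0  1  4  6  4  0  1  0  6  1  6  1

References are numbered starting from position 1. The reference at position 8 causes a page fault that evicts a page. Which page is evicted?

pos 1: 0 -> miss, frames {0}
pos 2: 4 -> miss, frames {0,4}
pos 3: 0 -> hit
pos 4: 1 -> miss, frames {0,4,1}
pos 5: 4 -> hit
pos 6: 6 -> miss, evict 0, frames {4,1,6}
pos 7: 4 -> hit
pos 8: 0 -> miss, evict 4, frames {1,6,0}
At position 8, page 4 is evicted.

4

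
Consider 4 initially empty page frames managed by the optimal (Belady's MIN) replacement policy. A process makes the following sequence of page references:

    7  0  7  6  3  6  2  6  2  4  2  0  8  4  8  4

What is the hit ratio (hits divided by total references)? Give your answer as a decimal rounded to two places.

0.56

7 -> fault, frames (7)
0 -> fault, frames (7 0)
7 -> hit
6 -> fault, frames (7 0 6)
3 -> fault, frames (7 0 6 3)
6 -> hit
2 -> fault, evict 3, frames (7 0 6 2)
6 -> hit
2 -> hit
4 -> fault, evict 6, frames (7 0 2 4)
2 -> hit
0 -> hit
8 -> fault, evict 2, frames (7 0 4 8)
4 -> hit
8 -> hit
4 -> hit
Hits: 9 of 16 references → 9/16 = 0.5625.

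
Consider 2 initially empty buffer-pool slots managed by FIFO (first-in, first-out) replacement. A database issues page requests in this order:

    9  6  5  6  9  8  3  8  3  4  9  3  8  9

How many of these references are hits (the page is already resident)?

3

9 → fault, frames {9}
6 → fault, frames {9,6}
5 → fault, evict 9, frames {6,5}
6 → hit
9 → fault, evict 6, frames {5,9}
8 → fault, evict 5, frames {9,8}
3 → fault, evict 9, frames {8,3}
8 → hit
3 → hit
4 → fault, evict 8, frames {3,4}
9 → fault, evict 3, frames {4,9}
3 → fault, evict 4, frames {9,3}
8 → fault, evict 9, frames {3,8}
9 → fault, evict 3, frames {8,9}
Hits: 3.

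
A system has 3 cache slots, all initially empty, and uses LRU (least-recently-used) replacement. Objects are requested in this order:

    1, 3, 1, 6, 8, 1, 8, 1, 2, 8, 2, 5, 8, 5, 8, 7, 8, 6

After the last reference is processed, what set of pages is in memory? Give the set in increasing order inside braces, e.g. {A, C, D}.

1: fault, frames {1}
3: fault, frames {1,3}
1: hit
6: fault, frames {3,1,6}
8: fault, evict 3, frames {1,6,8}
1: hit
8: hit
1: hit
2: fault, evict 6, frames {8,1,2}
8: hit
2: hit
5: fault, evict 1, frames {8,2,5}
8: hit
5: hit
8: hit
7: fault, evict 2, frames {5,8,7}
8: hit
6: fault, evict 5, frames {7,8,6}

{6, 7, 8}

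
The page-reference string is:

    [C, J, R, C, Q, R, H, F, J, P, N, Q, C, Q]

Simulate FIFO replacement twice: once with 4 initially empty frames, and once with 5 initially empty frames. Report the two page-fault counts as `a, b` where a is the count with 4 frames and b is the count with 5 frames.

11, 10

4 frames: F F F . F . F F F F F F F . → 11 faults.
5 frames: F F F . F . F F . F F . F F → 10 faults.
10 < 11: adding a frame reduced faults, as is typical.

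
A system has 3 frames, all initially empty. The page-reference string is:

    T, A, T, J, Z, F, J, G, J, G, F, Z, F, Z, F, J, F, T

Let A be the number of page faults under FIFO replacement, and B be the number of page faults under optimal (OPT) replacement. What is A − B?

2

Under FIFO: F F . F F F . F F . . F F . . . . F → 10 faults.
Under OPT: F F . F F F . F . . . F . . . . . F → 8 faults.
A − B = 10 − 8 = 2.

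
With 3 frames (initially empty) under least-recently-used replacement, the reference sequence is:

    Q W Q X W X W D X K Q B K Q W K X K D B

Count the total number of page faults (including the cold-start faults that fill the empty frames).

Q → fault, frames [Q]
W → fault, frames [Q, W]
Q → hit
X → fault, frames [W, Q, X]
W → hit
X → hit
W → hit
D → fault, evict Q, frames [X, W, D]
X → hit
K → fault, evict W, frames [D, X, K]
Q → fault, evict D, frames [X, K, Q]
B → fault, evict X, frames [K, Q, B]
K → hit
Q → hit
W → fault, evict B, frames [K, Q, W]
K → hit
X → fault, evict Q, frames [W, K, X]
K → hit
D → fault, evict W, frames [X, K, D]
B → fault, evict X, frames [K, D, B]
Page faults: 11.

11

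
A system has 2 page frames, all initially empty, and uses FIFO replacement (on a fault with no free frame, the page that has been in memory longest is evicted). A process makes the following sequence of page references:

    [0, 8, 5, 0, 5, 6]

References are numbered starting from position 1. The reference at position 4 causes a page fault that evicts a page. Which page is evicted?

8

pos 1: 0: fault, frames {0}
pos 2: 8: fault, frames {0,8}
pos 3: 5: fault, evict 0, frames {8,5}
pos 4: 0: fault, evict 8, frames {5,0}
At position 4, page 8 is evicted.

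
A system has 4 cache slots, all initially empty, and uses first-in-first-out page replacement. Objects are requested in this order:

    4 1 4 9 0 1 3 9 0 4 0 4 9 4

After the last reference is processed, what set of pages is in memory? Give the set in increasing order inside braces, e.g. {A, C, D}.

{0, 3, 4, 9}

4 → miss, frames (4)
1 → miss, frames (4 1)
4 → hit
9 → miss, frames (4 1 9)
0 → miss, frames (4 1 9 0)
1 → hit
3 → miss, evict 4, frames (1 9 0 3)
9 → hit
0 → hit
4 → miss, evict 1, frames (9 0 3 4)
0 → hit
4 → hit
9 → hit
4 → hit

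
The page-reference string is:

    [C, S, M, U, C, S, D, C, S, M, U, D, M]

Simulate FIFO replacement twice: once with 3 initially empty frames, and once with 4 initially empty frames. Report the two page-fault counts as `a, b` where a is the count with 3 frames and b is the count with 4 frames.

3 frames: F F F F F F F . . F F . . → 9 faults.
4 frames: F F F F . . F F F F F F . → 10 faults.
10 > 9: adding a frame increased faults — Belady's anomaly.

9, 10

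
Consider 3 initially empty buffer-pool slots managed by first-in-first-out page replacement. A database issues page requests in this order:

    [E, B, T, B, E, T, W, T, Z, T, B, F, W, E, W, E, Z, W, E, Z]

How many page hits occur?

E: miss, frames (E)
B: miss, frames (E B)
T: miss, frames (E B T)
B: hit
E: hit
T: hit
W: miss, evict E, frames (B T W)
T: hit
Z: miss, evict B, frames (T W Z)
T: hit
B: miss, evict T, frames (W Z B)
F: miss, evict W, frames (Z B F)
W: miss, evict Z, frames (B F W)
E: miss, evict B, frames (F W E)
W: hit
E: hit
Z: miss, evict F, frames (W E Z)
W: hit
E: hit
Z: hit
Hits: 10.

10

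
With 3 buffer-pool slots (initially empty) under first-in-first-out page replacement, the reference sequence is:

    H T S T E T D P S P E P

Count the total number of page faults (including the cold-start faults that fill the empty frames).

8

H → fault, frames {H}
T → fault, frames {H,T}
S → fault, frames {H,T,S}
T → hit
E → fault, evict H, frames {T,S,E}
T → hit
D → fault, evict T, frames {S,E,D}
P → fault, evict S, frames {E,D,P}
S → fault, evict E, frames {D,P,S}
P → hit
E → fault, evict D, frames {P,S,E}
P → hit
Page faults: 8.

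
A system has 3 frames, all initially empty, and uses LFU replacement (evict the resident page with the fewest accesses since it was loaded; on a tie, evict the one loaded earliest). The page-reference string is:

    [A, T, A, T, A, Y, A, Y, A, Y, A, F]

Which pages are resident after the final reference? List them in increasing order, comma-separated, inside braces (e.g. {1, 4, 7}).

A → fault, frames {A}
T → fault, frames {A,T}
A → hit
T → hit
A → hit
Y → fault, frames {A,T,Y}
A → hit
Y → hit
A → hit
Y → hit
A → hit
F → fault, evict T, frames {A,Y,F}

{A, F, Y}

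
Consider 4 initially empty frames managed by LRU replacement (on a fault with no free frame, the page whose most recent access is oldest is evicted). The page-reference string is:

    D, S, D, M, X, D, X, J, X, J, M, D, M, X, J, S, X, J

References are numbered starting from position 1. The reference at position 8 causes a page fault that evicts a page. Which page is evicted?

pos 1: D: fault, frames (D)
pos 2: S: fault, frames (D S)
pos 3: D: hit
pos 4: M: fault, frames (S D M)
pos 5: X: fault, frames (S D M X)
pos 6: D: hit
pos 7: X: hit
pos 8: J: fault, evict S, frames (M D X J)
At position 8, page S is evicted.

S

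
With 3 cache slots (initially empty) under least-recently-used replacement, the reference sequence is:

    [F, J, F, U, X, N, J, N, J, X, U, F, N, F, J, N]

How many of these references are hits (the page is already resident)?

F → fault, frames (F)
J → fault, frames (F J)
F → hit
U → fault, frames (J F U)
X → fault, evict J, frames (F U X)
N → fault, evict F, frames (U X N)
J → fault, evict U, frames (X N J)
N → hit
J → hit
X → hit
U → fault, evict N, frames (J X U)
F → fault, evict J, frames (X U F)
N → fault, evict X, frames (U F N)
F → hit
J → fault, evict U, frames (N F J)
N → hit
Hits: 6.

6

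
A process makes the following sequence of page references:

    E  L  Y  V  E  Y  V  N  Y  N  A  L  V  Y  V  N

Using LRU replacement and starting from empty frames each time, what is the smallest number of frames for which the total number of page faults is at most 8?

5

f=1: 16 faults
f=2: 14 faults
f=3: 11 faults
f=4: 10 faults
f=5: 7 faults
f=6: 6 faults
Smallest f with faults ≤ 8 is 5.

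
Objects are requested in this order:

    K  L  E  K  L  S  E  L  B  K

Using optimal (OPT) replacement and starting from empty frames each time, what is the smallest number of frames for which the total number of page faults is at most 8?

f=1: 10 faults
f=2: 8 faults
f=3: 6 faults
f=4: 5 faults
f=5: 5 faults
Smallest f with faults ≤ 8 is 2.

2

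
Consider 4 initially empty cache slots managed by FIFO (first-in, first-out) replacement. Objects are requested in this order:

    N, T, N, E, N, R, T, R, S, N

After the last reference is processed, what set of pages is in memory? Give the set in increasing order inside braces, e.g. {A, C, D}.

N → miss, frames (N)
T → miss, frames (N T)
N → hit
E → miss, frames (N T E)
N → hit
R → miss, frames (N T E R)
T → hit
R → hit
S → miss, evict N, frames (T E R S)
N → miss, evict T, frames (E R S N)

{E, N, R, S}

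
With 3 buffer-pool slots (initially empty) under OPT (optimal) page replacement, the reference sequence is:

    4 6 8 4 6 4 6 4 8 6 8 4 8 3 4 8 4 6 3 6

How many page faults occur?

5

4: fault, frames (4)
6: fault, frames (4 6)
8: fault, frames (4 6 8)
4: hit
6: hit
4: hit
6: hit
4: hit
8: hit
6: hit
8: hit
4: hit
8: hit
3: fault, evict 6, frames (4 8 3)
4: hit
8: hit
4: hit
6: fault, evict 8, frames (4 3 6)
3: hit
6: hit
Page faults: 5.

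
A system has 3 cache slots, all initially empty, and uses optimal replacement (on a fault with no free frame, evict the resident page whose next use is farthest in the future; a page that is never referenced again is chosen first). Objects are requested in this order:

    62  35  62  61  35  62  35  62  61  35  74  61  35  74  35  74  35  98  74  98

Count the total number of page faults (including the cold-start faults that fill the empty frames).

62 -> miss, frames [62]
35 -> miss, frames [62, 35]
62 -> hit
61 -> miss, frames [62, 35, 61]
35 -> hit
62 -> hit
35 -> hit
62 -> hit
61 -> hit
35 -> hit
74 -> miss, evict 62, frames [35, 61, 74]
61 -> hit
35 -> hit
74 -> hit
35 -> hit
74 -> hit
35 -> hit
98 -> miss, evict 61, frames [35, 74, 98]
74 -> hit
98 -> hit
Page faults: 5.

5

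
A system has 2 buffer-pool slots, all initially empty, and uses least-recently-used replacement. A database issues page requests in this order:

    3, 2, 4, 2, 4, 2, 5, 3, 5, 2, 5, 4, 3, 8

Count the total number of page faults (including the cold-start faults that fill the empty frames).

3 -> miss, frames [3]
2 -> miss, frames [3, 2]
4 -> miss, evict 3, frames [2, 4]
2 -> hit
4 -> hit
2 -> hit
5 -> miss, evict 4, frames [2, 5]
3 -> miss, evict 2, frames [5, 3]
5 -> hit
2 -> miss, evict 3, frames [5, 2]
5 -> hit
4 -> miss, evict 2, frames [5, 4]
3 -> miss, evict 5, frames [4, 3]
8 -> miss, evict 4, frames [3, 8]
Page faults: 9.

9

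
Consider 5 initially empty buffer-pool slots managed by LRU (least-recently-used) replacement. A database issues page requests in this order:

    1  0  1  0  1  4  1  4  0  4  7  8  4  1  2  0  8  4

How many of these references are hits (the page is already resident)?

1: miss, frames {1}
0: miss, frames {1,0}
1: hit
0: hit
1: hit
4: miss, frames {0,1,4}
1: hit
4: hit
0: hit
4: hit
7: miss, frames {1,0,4,7}
8: miss, frames {1,0,4,7,8}
4: hit
1: hit
2: miss, evict 0, frames {7,8,4,1,2}
0: miss, evict 7, frames {8,4,1,2,0}
8: hit
4: hit
Hits: 11.

11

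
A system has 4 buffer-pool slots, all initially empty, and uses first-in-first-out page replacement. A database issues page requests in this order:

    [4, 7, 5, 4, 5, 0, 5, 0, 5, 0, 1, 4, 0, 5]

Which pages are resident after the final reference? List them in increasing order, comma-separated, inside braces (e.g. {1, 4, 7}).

{0, 1, 4, 5}

4: miss, frames [4]
7: miss, frames [4, 7]
5: miss, frames [4, 7, 5]
4: hit
5: hit
0: miss, frames [4, 7, 5, 0]
5: hit
0: hit
5: hit
0: hit
1: miss, evict 4, frames [7, 5, 0, 1]
4: miss, evict 7, frames [5, 0, 1, 4]
0: hit
5: hit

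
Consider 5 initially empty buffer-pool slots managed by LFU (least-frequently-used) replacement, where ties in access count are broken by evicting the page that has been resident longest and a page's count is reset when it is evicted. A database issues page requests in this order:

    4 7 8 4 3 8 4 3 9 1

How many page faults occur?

6

4 → miss, frames {4}
7 → miss, frames {4,7}
8 → miss, frames {4,7,8}
4 → hit
3 → miss, frames {4,7,8,3}
8 → hit
4 → hit
3 → hit
9 → miss, frames {4,7,8,3,9}
1 → miss, evict 7, frames {4,8,3,9,1}
Page faults: 6.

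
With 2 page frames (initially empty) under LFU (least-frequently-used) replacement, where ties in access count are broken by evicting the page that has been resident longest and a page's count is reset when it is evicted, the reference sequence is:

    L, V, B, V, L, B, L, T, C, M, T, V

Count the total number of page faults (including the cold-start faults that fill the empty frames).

10

L → fault, frames {L}
V → fault, frames {L,V}
B → fault, evict L, frames {V,B}
V → hit
L → fault, evict B, frames {V,L}
B → fault, evict L, frames {V,B}
L → fault, evict B, frames {V,L}
T → fault, evict L, frames {V,T}
C → fault, evict T, frames {V,C}
M → fault, evict C, frames {V,M}
T → fault, evict M, frames {V,T}
V → hit
Page faults: 10.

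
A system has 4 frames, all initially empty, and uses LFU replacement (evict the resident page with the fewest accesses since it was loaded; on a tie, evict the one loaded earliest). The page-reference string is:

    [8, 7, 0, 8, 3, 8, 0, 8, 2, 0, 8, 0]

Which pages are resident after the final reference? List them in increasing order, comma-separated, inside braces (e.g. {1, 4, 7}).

8 -> miss, frames (8)
7 -> miss, frames (8 7)
0 -> miss, frames (8 7 0)
8 -> hit
3 -> miss, frames (8 7 0 3)
8 -> hit
0 -> hit
8 -> hit
2 -> miss, evict 7, frames (8 0 3 2)
0 -> hit
8 -> hit
0 -> hit

{0, 2, 3, 8}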